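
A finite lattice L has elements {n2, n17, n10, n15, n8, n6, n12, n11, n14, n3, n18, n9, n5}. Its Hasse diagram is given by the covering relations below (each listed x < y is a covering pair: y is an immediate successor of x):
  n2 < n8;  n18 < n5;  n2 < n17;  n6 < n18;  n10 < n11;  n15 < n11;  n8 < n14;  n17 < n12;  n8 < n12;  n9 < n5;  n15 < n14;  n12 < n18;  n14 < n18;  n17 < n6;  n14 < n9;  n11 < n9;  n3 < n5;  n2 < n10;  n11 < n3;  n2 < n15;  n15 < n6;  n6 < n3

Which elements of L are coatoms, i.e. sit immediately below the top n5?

n18, n3, n9

The coatoms are exactly the elements covered by n5: n18, n3, n9.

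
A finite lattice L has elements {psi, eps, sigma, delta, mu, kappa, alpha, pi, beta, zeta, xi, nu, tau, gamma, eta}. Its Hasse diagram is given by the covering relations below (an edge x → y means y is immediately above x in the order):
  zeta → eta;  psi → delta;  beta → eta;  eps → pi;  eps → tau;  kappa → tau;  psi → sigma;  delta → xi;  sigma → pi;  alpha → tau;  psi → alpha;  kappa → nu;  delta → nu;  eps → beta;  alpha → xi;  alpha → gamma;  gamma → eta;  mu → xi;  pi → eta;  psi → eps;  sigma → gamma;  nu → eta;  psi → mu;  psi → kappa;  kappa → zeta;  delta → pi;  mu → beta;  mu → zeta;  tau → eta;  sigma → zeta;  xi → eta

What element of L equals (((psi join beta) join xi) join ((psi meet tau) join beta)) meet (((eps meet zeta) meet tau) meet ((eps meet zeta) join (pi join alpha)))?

psi

psi ∨ beta = beta
beta ∨ xi = eta
psi ∧ tau = psi
psi ∨ beta = beta
eta ∨ beta = eta
eps ∧ zeta = psi
psi ∧ tau = psi
eps ∧ zeta = psi
pi ∨ alpha = eta
psi ∨ eta = eta
psi ∧ eta = psi
eta ∧ psi = psi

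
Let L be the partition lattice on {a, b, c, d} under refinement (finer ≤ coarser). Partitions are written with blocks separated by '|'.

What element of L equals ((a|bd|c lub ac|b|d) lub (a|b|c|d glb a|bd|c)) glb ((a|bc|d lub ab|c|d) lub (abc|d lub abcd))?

a|bd|c ∨ ac|b|d = ac|bd
a|b|c|d ∧ a|bd|c = a|b|c|d
ac|bd ∨ a|b|c|d = ac|bd
a|bc|d ∨ ab|c|d = abc|d
abc|d ∨ abcd = abcd
abc|d ∨ abcd = abcd
ac|bd ∧ abcd = ac|bd

ac|bd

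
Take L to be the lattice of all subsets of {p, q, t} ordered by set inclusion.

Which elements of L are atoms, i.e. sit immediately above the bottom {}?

{p}, {q}, {t}

The atoms are exactly the elements that cover {}: {p}, {q}, {t}.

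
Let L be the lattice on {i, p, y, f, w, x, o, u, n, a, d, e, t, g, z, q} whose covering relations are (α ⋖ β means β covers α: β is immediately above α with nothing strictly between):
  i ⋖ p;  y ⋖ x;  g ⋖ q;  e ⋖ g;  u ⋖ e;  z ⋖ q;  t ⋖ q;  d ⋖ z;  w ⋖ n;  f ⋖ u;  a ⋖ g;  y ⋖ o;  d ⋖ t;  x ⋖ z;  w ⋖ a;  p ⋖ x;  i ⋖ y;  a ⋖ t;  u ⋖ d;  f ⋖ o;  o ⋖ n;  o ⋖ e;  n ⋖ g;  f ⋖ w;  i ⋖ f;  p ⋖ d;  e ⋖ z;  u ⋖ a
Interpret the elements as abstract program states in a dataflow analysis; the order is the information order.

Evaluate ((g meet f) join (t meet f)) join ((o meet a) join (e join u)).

e

g ∧ f = f
t ∧ f = f
f ∨ f = f
o ∧ a = f
e ∨ u = e
f ∨ e = e
f ∨ e = e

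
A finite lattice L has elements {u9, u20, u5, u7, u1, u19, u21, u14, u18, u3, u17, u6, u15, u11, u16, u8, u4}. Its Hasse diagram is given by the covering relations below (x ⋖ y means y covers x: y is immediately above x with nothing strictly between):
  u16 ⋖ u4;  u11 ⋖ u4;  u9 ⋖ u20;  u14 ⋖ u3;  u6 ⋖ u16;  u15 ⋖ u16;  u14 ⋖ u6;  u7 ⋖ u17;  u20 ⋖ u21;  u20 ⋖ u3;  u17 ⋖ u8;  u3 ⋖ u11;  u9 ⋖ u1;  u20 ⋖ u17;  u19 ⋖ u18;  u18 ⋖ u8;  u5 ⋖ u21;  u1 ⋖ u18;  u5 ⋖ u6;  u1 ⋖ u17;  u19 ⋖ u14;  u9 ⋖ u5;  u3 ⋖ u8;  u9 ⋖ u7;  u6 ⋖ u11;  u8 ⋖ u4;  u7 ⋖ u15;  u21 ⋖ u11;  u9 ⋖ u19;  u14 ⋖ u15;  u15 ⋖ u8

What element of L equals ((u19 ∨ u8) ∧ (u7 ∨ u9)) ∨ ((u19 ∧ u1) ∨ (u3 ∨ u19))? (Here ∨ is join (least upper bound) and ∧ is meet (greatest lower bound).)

u19 ∨ u8 = u8
u7 ∨ u9 = u7
u8 ∧ u7 = u7
u19 ∧ u1 = u9
u3 ∨ u19 = u3
u9 ∨ u3 = u3
u7 ∨ u3 = u8

u8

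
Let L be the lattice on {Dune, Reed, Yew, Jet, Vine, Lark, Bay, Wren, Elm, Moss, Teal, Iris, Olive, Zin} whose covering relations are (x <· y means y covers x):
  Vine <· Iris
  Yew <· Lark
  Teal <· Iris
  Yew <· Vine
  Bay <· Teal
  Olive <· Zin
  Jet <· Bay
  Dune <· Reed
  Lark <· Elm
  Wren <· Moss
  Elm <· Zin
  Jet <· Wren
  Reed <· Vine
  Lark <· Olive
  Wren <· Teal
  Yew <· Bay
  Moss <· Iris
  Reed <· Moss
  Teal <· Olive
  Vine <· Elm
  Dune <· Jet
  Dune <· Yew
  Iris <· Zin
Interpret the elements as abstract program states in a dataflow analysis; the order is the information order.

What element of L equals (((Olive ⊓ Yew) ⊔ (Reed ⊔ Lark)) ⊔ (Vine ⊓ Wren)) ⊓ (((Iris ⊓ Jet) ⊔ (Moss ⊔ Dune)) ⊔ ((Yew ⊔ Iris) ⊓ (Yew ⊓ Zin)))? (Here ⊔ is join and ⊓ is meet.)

Olive ∧ Yew = Yew
Reed ∨ Lark = Elm
Yew ∨ Elm = Elm
Vine ∧ Wren = Dune
Elm ∨ Dune = Elm
Iris ∧ Jet = Jet
Moss ∨ Dune = Moss
Jet ∨ Moss = Moss
Yew ∨ Iris = Iris
Yew ∧ Zin = Yew
Iris ∧ Yew = Yew
Moss ∨ Yew = Iris
Elm ∧ Iris = Vine

Vine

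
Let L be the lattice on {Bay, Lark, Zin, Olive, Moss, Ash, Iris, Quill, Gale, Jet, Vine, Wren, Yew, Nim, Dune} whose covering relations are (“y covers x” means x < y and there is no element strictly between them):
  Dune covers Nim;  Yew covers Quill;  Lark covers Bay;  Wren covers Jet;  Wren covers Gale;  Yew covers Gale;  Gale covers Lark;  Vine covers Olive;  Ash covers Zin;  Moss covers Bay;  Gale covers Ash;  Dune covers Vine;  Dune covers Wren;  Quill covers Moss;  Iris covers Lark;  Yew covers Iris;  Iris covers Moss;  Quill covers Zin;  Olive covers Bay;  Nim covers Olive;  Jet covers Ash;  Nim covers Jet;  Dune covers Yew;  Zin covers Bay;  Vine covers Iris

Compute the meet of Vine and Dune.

Vine

Common lower bounds of {Vine, Dune}: Bay, Iris, Lark, Moss, Olive, Vine.
The greatest among these is Vine.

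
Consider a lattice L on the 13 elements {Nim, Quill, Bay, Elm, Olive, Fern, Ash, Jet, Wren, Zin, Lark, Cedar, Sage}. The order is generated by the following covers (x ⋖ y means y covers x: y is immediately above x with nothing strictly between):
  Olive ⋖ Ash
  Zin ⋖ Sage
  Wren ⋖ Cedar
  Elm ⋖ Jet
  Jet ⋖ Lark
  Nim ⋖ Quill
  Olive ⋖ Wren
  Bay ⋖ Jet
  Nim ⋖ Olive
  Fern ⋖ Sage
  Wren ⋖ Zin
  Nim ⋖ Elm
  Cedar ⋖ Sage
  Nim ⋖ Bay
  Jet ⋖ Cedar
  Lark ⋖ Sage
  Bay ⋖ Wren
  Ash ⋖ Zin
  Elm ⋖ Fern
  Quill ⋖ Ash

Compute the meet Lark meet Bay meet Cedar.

Bay

Common lower bounds of {Lark, Bay, Cedar}: Bay, Nim.
The greatest among these is Bay.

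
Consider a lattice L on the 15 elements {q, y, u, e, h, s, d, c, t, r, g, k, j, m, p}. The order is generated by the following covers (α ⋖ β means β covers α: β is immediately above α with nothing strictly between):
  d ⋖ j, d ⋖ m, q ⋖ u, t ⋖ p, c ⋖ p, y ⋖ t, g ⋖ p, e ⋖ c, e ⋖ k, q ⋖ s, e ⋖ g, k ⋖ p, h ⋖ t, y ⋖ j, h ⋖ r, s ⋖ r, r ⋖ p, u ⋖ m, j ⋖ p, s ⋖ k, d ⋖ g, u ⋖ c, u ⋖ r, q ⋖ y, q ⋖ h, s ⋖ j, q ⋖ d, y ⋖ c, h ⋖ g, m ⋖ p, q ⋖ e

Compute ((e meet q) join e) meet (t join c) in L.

e

e ∧ q = q
q ∨ e = e
t ∨ c = p
e ∧ p = e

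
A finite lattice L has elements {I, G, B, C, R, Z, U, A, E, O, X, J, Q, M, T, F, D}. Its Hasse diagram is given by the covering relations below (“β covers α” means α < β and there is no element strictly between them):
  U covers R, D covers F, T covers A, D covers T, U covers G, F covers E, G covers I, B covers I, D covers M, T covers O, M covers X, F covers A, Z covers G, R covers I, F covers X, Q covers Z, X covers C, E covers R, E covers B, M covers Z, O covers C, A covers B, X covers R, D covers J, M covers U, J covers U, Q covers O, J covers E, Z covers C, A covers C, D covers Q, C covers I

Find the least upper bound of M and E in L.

Common upper bounds of {M, E}: D.
The least among these is D.

D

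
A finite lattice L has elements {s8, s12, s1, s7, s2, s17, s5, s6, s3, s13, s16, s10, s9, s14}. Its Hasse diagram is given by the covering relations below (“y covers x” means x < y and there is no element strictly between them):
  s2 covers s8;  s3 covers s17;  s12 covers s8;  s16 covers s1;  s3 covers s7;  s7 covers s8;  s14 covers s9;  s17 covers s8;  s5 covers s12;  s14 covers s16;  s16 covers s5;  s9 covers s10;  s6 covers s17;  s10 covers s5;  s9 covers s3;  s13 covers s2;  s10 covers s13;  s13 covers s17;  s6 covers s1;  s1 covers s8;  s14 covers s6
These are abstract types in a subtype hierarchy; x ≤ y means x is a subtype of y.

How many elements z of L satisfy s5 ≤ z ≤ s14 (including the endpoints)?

5

The interval [s5, s14] = {s10, s14, s16, s5, s9}, which has 5 elements.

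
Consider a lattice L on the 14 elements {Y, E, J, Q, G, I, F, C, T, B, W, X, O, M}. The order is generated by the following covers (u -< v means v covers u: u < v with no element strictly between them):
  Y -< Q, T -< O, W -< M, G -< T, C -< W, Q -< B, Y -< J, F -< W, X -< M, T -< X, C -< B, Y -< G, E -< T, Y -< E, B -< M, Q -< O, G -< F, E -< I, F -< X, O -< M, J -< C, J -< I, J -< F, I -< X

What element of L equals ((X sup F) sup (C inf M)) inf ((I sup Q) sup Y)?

X ∨ F = X
C ∧ M = C
X ∨ C = M
I ∨ Q = M
M ∨ Y = M
M ∧ M = M

M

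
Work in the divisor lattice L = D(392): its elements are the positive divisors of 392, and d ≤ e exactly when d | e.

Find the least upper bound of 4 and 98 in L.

In the divisibility order, the join is the least common multiple: lcm(4, 98) = 196.

196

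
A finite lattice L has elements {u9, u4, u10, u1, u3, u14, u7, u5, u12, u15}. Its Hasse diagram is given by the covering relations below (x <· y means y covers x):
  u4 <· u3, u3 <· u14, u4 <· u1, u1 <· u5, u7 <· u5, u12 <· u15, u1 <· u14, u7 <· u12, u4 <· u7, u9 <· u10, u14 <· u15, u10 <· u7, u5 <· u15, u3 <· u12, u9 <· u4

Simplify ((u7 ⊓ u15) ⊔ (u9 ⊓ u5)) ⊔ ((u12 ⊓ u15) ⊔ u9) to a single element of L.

u7 ∧ u15 = u7
u9 ∧ u5 = u9
u7 ∨ u9 = u7
u12 ∧ u15 = u12
u12 ∨ u9 = u12
u7 ∨ u12 = u12

u12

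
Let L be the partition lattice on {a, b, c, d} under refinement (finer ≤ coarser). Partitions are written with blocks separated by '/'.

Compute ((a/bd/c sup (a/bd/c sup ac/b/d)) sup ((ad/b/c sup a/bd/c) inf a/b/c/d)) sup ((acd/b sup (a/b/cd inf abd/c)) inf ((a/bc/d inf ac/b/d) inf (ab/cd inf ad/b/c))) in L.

ac/bd

a/bd/c ∨ ac/b/d = ac/bd
a/bd/c ∨ ac/bd = ac/bd
ad/b/c ∨ a/bd/c = abd/c
abd/c ∧ a/b/c/d = a/b/c/d
ac/bd ∨ a/b/c/d = ac/bd
a/b/cd ∧ abd/c = a/b/c/d
acd/b ∨ a/b/c/d = acd/b
a/bc/d ∧ ac/b/d = a/b/c/d
ab/cd ∧ ad/b/c = a/b/c/d
a/b/c/d ∧ a/b/c/d = a/b/c/d
acd/b ∧ a/b/c/d = a/b/c/d
ac/bd ∨ a/b/c/d = ac/bd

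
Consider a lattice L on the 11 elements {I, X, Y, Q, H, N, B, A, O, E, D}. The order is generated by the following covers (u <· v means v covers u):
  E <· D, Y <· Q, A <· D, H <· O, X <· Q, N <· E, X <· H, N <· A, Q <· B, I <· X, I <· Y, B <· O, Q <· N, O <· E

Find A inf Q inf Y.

Y

Common lower bounds of {A, Q, Y}: I, Y.
The greatest among these is Y.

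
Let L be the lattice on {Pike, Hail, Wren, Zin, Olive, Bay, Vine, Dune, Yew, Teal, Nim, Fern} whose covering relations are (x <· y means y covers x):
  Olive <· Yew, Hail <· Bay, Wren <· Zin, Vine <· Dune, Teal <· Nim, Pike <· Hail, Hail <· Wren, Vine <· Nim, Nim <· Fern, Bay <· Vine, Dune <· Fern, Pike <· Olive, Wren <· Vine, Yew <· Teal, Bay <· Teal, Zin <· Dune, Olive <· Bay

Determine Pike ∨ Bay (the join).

Bay

Common upper bounds of {Pike, Bay}: Bay, Dune, Fern, Nim, Teal, Vine.
The least among these is Bay.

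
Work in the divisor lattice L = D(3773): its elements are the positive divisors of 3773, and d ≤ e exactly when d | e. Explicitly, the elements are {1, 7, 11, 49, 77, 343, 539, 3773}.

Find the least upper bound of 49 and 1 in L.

Common upper bounds of {49, 1}: 343, 3773, 49, 539.
The least among these is 49.

49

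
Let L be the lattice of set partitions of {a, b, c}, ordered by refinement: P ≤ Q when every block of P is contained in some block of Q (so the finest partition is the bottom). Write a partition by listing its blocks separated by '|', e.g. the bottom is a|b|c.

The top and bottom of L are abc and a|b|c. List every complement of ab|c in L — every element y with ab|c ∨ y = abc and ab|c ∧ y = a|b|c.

Need y with ab|c ∨ y = abc and ab|c ∧ y = a|b|c.
Checking each element gives: ac|b, a|bc.

ac|b, a|bc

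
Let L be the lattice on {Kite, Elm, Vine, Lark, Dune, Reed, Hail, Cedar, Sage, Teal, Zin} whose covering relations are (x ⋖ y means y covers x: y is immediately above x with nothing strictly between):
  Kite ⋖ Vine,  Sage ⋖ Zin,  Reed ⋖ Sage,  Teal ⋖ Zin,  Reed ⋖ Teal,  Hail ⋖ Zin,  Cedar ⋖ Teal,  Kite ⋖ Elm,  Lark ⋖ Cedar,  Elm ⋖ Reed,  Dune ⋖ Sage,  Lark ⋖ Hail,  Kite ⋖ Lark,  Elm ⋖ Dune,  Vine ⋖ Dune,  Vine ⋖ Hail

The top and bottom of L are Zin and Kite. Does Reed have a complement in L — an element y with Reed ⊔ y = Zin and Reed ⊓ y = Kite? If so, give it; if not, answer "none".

Hail

Need y with Reed ∨ y = Zin and Reed ∧ y = Kite.
Checking each element gives: Hail.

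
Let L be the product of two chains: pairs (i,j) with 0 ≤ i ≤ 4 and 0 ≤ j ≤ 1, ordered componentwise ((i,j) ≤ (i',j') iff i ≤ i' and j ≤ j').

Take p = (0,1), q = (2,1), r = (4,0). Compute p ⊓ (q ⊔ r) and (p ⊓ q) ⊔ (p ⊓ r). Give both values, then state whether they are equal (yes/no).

q ⊔ r = (4,1), so p ⊓ (q ⊔ r) = (0,1) ⊓ (4,1) = (0,1).
p ⊓ q = (0,1) and p ⊓ r = (0,0), so (p ⊓ q) ⊔ (p ⊓ r) = (0,1) ⊔ (0,0) = (0,1).
Equal: yes.

(0,1); (0,1); yes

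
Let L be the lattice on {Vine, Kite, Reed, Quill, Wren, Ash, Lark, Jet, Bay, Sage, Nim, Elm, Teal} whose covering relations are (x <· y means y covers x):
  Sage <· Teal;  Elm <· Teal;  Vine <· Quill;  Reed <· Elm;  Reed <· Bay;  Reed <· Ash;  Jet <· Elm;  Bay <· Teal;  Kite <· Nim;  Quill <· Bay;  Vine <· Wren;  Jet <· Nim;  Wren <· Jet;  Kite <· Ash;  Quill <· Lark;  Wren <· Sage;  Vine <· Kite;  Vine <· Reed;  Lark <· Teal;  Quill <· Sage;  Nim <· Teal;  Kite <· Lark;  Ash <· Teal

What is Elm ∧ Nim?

Jet

Common lower bounds of {Elm, Nim}: Jet, Vine, Wren.
The greatest among these is Jet.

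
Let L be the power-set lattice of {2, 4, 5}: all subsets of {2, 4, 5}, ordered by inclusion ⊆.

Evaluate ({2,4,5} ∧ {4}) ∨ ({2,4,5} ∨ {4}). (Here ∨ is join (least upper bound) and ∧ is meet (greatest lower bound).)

{2,4,5}

{2,4,5} ∧ {4} = {4}
{2,4,5} ∨ {4} = {2,4,5}
{4} ∨ {2,4,5} = {2,4,5}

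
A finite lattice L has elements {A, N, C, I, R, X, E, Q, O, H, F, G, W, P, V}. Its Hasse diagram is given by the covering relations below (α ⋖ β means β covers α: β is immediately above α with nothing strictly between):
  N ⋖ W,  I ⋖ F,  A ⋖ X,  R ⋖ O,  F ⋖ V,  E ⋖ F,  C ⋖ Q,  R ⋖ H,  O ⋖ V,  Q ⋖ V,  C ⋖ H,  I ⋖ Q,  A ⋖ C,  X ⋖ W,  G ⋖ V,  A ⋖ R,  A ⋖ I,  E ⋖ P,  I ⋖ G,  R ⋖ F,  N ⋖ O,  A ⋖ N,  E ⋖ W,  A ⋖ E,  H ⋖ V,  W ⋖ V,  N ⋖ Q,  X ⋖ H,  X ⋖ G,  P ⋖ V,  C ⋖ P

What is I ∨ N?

Common upper bounds of {I, N}: Q, V.
The least among these is Q.

Q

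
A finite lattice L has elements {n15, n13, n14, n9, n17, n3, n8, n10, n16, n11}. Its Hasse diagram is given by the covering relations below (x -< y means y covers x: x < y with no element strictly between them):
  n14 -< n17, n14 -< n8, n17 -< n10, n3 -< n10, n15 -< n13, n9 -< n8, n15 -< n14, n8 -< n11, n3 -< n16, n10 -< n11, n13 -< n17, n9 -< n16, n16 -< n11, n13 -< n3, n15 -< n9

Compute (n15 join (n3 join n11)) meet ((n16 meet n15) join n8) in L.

n8

n3 ∨ n11 = n11
n15 ∨ n11 = n11
n16 ∧ n15 = n15
n15 ∨ n8 = n8
n11 ∧ n8 = n8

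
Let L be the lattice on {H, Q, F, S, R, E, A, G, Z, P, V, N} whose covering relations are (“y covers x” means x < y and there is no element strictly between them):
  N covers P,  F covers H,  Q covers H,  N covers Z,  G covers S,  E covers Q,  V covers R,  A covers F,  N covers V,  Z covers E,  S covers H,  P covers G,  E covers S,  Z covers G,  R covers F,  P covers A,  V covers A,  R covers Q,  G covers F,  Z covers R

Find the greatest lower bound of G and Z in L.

Common lower bounds of {G, Z}: F, G, H, S.
The greatest among these is G.

G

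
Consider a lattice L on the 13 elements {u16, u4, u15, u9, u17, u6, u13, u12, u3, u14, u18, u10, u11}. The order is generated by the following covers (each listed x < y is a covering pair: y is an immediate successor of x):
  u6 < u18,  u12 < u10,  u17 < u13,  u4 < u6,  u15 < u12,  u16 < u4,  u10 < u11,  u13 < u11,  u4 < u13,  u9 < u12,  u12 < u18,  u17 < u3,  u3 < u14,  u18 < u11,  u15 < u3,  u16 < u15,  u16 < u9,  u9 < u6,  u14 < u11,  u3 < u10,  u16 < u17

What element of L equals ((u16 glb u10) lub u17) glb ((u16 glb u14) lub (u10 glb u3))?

u17

u16 ∧ u10 = u16
u16 ∨ u17 = u17
u16 ∧ u14 = u16
u10 ∧ u3 = u3
u16 ∨ u3 = u3
u17 ∧ u3 = u17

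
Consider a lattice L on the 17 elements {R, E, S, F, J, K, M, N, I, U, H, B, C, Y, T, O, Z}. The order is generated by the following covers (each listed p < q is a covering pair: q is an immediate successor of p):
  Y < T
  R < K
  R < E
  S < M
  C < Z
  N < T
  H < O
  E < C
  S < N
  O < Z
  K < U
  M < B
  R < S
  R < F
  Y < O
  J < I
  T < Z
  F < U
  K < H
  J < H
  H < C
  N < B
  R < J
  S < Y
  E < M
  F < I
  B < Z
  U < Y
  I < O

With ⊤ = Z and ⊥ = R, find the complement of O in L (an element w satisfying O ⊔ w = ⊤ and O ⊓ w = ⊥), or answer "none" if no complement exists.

E

Need w with O ∨ w = Z and O ∧ w = R.
Checking each element gives: E.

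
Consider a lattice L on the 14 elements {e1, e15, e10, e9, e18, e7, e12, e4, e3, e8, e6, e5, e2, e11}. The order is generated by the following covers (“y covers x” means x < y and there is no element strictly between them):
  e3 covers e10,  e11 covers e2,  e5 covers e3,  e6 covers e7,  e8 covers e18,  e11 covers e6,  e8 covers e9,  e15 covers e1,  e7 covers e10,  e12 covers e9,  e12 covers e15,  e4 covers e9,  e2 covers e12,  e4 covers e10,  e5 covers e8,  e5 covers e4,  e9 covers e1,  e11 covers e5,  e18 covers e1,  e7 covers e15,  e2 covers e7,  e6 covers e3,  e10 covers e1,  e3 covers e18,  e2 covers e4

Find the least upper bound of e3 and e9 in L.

e5

Common upper bounds of {e3, e9}: e11, e5.
The least among these is e5.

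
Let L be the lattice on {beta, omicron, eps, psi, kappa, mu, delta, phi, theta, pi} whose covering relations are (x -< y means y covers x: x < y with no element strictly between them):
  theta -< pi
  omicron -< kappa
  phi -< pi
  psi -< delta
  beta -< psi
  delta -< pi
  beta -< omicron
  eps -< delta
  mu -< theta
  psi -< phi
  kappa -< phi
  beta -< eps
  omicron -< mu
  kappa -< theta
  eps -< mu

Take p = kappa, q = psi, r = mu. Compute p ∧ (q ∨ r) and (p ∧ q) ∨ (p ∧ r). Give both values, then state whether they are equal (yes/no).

q ∨ r = pi, so p ∧ (q ∨ r) = kappa ∧ pi = kappa.
p ∧ q = beta and p ∧ r = omicron, so (p ∧ q) ∨ (p ∧ r) = beta ∨ omicron = omicron.
Equal: no.

kappa; omicron; no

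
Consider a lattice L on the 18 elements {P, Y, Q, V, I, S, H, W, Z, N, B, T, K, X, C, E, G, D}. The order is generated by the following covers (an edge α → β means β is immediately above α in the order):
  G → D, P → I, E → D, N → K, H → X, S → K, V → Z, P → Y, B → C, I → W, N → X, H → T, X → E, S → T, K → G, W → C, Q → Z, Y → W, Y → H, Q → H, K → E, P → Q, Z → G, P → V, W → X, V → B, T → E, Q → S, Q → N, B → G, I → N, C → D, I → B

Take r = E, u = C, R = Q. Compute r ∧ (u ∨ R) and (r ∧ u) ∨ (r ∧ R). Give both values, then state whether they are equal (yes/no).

u ∨ R = D, so r ∧ (u ∨ R) = E ∧ D = E.
r ∧ u = W and r ∧ R = Q, so (r ∧ u) ∨ (r ∧ R) = W ∨ Q = X.
Equal: no.

E; X; no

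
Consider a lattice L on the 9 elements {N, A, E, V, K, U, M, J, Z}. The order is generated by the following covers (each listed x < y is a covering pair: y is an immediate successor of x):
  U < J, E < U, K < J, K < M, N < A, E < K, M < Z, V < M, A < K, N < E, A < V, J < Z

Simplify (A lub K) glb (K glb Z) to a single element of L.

A ∨ K = K
K ∧ Z = K
K ∧ K = K

K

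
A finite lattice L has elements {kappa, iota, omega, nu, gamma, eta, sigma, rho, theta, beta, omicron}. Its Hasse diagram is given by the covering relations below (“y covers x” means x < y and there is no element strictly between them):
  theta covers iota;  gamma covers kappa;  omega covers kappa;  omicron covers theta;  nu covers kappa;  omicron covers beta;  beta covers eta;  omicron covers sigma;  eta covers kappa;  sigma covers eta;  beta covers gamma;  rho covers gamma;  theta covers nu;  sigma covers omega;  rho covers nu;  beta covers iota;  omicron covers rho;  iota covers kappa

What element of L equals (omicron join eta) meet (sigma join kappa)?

sigma

omicron ∨ eta = omicron
sigma ∨ kappa = sigma
omicron ∧ sigma = sigma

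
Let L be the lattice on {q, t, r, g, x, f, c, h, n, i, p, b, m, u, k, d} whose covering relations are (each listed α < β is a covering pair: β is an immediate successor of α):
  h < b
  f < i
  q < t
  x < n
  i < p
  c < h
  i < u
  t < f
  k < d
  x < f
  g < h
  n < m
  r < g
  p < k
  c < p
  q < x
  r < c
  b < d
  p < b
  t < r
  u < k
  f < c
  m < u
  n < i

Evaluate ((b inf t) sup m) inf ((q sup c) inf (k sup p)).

f

b ∧ t = t
t ∨ m = u
q ∨ c = c
k ∨ p = k
c ∧ k = c
u ∧ c = f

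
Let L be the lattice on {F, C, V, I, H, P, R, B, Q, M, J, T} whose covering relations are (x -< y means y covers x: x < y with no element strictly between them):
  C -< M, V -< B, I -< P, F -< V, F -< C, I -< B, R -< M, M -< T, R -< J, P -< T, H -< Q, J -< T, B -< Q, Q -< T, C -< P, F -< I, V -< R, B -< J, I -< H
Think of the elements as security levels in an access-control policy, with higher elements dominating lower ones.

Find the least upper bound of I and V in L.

Common upper bounds of {I, V}: B, J, Q, T.
The least among these is B.

B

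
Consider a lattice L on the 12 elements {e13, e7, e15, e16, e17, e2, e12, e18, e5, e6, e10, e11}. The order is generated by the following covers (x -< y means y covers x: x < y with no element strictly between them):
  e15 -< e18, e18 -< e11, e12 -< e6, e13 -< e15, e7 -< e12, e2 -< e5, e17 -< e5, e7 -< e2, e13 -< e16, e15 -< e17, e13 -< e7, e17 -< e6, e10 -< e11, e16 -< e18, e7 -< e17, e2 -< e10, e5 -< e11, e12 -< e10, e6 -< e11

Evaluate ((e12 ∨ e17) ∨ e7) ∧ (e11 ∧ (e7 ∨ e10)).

e12

e12 ∨ e17 = e6
e6 ∨ e7 = e6
e7 ∨ e10 = e10
e11 ∧ e10 = e10
e6 ∧ e10 = e12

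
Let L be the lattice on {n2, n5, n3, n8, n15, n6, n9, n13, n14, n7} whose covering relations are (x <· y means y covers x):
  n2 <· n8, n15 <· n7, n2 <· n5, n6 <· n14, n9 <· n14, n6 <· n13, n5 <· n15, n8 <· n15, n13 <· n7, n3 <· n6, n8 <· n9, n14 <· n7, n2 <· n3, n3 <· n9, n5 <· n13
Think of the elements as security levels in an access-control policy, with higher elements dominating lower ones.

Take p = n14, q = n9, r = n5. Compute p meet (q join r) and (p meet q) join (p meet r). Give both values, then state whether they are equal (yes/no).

n14; n9; no

q join r = n7, so p meet (q join r) = n14 meet n7 = n14.
p meet q = n9 and p meet r = n2, so (p meet q) join (p meet r) = n9 join n2 = n9.
Equal: no.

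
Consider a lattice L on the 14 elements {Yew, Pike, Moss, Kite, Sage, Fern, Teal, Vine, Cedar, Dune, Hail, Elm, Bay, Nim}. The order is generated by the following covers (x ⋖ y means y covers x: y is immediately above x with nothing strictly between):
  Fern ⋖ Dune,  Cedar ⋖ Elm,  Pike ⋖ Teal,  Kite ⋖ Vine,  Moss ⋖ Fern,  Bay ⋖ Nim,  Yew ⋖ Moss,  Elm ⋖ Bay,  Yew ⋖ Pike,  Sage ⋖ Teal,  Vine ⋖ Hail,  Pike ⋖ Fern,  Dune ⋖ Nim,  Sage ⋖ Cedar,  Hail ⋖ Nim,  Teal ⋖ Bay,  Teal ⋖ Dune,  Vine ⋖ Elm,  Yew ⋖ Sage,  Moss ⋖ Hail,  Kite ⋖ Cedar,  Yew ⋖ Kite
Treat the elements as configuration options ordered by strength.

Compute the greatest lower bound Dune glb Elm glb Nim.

Common lower bounds of {Dune, Elm, Nim}: Sage, Yew.
The greatest among these is Sage.

Sage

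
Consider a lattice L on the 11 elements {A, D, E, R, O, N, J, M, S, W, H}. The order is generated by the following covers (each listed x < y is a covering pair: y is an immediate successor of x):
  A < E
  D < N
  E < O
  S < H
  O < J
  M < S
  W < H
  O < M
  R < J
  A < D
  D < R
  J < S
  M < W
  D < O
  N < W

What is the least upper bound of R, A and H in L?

H

Common upper bounds of {R, A, H}: H.
The least among these is H.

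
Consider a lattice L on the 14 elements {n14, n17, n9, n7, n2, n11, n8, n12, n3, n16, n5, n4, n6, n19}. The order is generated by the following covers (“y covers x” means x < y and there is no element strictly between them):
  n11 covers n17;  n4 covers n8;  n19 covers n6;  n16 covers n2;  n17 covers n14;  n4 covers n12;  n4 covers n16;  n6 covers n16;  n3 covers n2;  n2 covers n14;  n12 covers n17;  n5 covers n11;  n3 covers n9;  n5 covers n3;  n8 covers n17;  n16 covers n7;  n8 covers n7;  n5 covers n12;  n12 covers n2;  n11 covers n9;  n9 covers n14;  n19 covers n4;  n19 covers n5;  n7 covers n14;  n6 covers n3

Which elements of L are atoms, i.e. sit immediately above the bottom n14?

The atoms are exactly the elements that cover n14: n17, n2, n7, n9.

n17, n2, n7, n9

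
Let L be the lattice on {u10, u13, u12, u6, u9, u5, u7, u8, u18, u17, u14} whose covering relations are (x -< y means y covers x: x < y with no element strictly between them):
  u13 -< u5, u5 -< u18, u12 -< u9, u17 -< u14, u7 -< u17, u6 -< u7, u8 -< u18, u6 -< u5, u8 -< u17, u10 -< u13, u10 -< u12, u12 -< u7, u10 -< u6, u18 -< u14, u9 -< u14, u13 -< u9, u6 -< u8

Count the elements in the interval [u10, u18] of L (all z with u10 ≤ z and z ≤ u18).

6

The interval [u10, u18] = {u10, u13, u18, u5, u6, u8}, which has 6 elements.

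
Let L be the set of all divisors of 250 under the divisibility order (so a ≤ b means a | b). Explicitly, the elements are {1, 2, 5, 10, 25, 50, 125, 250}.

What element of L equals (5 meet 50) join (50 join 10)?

50

5 ∧ 50 = 5
50 ∨ 10 = 50
5 ∨ 50 = 50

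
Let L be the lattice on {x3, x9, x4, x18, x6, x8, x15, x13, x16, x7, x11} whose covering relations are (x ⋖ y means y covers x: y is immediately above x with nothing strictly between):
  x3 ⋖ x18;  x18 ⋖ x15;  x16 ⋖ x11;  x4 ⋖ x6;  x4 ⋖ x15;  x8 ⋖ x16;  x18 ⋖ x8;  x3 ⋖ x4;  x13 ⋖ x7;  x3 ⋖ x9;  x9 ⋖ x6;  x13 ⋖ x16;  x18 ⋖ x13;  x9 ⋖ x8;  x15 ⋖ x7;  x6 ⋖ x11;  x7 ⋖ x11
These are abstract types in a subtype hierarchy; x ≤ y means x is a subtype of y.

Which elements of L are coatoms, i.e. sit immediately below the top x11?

x16, x6, x7

The coatoms are exactly the elements covered by x11: x16, x6, x7.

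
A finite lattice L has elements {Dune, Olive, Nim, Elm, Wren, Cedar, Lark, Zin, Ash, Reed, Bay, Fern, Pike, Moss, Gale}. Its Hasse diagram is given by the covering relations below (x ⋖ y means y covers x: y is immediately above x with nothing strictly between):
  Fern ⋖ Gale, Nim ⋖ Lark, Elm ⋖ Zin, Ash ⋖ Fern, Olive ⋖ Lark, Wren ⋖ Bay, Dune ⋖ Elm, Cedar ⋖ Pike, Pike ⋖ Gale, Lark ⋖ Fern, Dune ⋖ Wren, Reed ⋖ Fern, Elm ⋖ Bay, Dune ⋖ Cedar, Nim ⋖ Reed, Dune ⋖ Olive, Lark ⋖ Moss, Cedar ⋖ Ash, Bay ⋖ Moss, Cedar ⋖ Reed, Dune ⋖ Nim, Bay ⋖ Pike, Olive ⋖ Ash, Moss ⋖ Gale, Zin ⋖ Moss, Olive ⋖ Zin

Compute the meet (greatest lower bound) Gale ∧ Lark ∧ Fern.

Common lower bounds of {Gale, Lark, Fern}: Dune, Lark, Nim, Olive.
The greatest among these is Lark.

Lark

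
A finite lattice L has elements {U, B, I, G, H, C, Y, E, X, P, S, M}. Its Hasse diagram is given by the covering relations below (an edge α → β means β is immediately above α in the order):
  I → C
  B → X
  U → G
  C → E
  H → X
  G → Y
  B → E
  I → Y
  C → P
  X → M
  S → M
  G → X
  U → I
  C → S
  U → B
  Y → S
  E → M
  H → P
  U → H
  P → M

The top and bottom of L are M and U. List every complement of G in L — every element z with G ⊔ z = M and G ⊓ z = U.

Need z with G ∨ z = M and G ∧ z = U.
Checking each element gives: E, P.

E, P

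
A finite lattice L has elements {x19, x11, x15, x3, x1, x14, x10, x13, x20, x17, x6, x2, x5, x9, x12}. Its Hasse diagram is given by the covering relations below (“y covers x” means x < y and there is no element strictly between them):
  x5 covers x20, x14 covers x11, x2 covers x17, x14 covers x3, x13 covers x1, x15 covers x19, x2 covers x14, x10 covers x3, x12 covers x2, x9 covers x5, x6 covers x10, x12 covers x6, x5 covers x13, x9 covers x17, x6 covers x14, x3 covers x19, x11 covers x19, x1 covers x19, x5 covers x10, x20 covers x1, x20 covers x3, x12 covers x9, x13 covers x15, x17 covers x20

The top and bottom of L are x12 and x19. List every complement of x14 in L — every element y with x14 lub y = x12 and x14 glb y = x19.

Need y with x14 ∨ y = x12 and x14 ∧ y = x19.
Checking each element gives: x13, x15.

x13, x15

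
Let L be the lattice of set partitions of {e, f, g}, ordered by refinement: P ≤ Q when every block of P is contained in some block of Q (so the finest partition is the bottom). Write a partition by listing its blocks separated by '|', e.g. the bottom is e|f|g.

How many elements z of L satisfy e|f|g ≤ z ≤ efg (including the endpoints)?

The interval [e|f|g, efg] = {efg, ef|g, eg|f, e|fg, e|f|g}, which has 5 elements.

5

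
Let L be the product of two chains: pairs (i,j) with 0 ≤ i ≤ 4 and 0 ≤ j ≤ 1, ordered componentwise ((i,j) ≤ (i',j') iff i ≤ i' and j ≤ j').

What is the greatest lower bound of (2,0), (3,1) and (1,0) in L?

Common lower bounds of {(2,0), (3,1), (1,0)}: (0,0), (1,0).
The greatest among these is (1,0).

(1,0)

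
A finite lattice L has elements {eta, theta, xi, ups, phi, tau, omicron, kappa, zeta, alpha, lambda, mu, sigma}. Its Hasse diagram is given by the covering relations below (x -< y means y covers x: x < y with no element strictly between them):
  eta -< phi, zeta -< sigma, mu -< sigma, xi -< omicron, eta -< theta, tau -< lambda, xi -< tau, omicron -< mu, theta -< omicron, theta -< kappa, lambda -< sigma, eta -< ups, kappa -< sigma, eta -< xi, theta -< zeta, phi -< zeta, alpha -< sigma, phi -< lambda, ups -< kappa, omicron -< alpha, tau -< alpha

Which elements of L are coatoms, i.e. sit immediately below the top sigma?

The coatoms are exactly the elements covered by sigma: alpha, kappa, lambda, mu, zeta.

alpha, kappa, lambda, mu, zeta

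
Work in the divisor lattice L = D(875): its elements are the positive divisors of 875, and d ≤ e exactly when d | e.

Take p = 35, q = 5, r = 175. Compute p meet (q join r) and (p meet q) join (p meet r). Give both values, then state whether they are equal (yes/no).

q join r = 175, so p meet (q join r) = 35 meet 175 = 35.
p meet q = 5 and p meet r = 35, so (p meet q) join (p meet r) = 5 join 35 = 35.
Equal: yes.

35; 35; yes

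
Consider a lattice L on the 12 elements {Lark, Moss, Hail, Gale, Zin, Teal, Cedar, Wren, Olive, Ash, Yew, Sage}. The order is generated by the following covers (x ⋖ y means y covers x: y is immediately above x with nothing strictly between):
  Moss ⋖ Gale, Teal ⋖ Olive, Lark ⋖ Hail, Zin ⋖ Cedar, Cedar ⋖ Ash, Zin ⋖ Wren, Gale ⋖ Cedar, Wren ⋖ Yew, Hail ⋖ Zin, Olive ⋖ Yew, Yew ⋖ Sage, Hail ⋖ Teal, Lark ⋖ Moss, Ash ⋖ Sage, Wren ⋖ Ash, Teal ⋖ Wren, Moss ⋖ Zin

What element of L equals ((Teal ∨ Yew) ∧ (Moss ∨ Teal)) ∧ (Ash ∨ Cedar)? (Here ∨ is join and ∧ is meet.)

Teal ∨ Yew = Yew
Moss ∨ Teal = Wren
Yew ∧ Wren = Wren
Ash ∨ Cedar = Ash
Wren ∧ Ash = Wren

Wren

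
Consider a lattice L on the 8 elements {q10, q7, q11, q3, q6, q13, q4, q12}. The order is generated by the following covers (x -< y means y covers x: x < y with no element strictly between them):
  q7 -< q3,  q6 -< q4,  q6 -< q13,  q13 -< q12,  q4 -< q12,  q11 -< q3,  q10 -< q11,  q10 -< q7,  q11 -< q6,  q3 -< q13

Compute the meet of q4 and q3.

q11

Common lower bounds of {q4, q3}: q10, q11.
The greatest among these is q11.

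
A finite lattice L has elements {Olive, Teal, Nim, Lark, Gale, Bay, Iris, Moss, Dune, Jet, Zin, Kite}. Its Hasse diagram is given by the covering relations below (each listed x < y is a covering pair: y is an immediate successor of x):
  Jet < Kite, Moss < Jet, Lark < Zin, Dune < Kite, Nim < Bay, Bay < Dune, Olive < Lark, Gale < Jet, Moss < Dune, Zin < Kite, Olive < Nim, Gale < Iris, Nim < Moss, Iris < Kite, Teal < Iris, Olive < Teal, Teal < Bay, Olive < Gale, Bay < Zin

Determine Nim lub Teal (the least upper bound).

Common upper bounds of {Nim, Teal}: Bay, Dune, Kite, Zin.
The least among these is Bay.

Bay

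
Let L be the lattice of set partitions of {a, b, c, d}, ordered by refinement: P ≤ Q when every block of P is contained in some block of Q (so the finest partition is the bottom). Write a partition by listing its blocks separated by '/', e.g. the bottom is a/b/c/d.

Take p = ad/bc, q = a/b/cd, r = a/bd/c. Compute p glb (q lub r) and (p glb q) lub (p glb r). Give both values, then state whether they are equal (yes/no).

q lub r = a/bcd, so p glb (q lub r) = ad/bc glb a/bcd = a/bc/d.
p glb q = a/b/c/d and p glb r = a/b/c/d, so (p glb q) lub (p glb r) = a/b/c/d lub a/b/c/d = a/b/c/d.
Equal: no.

a/bc/d; a/b/c/d; no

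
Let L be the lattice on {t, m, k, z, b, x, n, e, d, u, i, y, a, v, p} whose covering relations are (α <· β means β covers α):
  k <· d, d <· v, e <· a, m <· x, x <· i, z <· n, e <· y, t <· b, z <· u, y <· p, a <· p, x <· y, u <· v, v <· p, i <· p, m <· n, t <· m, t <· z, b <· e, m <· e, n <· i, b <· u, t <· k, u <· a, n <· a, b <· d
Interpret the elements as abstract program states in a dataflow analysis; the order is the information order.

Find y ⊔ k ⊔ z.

p

Common upper bounds of {y, k, z}: p.
The least among these is p.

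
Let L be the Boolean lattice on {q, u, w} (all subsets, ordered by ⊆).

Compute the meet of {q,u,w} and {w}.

Common lower bounds of {{q,u,w}, {w}}: {w}, ∅.
The greatest among these is {w}.

{w}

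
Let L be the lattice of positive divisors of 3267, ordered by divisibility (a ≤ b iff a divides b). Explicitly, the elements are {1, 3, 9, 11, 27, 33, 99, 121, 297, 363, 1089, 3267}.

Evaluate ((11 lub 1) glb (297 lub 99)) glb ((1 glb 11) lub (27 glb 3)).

1

11 ∨ 1 = 11
297 ∨ 99 = 297
11 ∧ 297 = 11
1 ∧ 11 = 1
27 ∧ 3 = 3
1 ∨ 3 = 3
11 ∧ 3 = 1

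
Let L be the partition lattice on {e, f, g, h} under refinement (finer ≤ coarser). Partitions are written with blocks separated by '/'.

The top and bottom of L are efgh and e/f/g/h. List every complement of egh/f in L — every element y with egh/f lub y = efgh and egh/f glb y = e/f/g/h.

Need y with egh/f ∨ y = efgh and egh/f ∧ y = e/f/g/h.
Checking each element gives: e/fg/h, e/fh/g, ef/g/h.

e/fg/h, e/fh/g, ef/g/h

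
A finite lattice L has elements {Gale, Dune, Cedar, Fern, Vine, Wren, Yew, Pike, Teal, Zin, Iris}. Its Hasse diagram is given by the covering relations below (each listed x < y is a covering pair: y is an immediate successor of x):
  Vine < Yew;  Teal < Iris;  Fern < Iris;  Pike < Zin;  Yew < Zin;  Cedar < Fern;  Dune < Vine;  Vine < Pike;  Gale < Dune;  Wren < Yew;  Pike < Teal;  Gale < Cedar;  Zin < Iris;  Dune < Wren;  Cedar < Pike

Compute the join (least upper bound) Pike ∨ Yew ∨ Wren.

Common upper bounds of {Pike, Yew, Wren}: Iris, Zin.
The least among these is Zin.

Zin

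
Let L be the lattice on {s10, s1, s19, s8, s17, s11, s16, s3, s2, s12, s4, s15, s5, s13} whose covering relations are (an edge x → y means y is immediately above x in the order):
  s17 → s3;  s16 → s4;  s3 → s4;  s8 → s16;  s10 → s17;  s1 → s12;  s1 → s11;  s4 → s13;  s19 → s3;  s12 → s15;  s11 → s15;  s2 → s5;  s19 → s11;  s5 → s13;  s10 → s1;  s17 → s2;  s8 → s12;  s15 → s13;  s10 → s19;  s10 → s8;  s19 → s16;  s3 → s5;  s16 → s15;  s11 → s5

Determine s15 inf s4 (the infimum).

s16

Common lower bounds of {s15, s4}: s10, s16, s19, s8.
The greatest among these is s16.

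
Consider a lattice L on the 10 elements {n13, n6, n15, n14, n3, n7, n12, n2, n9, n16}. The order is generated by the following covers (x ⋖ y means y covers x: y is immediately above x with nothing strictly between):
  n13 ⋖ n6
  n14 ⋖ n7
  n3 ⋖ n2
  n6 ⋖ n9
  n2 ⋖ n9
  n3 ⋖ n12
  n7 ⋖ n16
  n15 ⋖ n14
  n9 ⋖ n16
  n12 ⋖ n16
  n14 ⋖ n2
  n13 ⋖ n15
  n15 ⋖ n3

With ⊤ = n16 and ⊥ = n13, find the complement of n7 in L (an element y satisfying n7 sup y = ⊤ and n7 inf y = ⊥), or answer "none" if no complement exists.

Need y with n7 ∨ y = n16 and n7 ∧ y = n13.
Checking each element gives: n6.

n6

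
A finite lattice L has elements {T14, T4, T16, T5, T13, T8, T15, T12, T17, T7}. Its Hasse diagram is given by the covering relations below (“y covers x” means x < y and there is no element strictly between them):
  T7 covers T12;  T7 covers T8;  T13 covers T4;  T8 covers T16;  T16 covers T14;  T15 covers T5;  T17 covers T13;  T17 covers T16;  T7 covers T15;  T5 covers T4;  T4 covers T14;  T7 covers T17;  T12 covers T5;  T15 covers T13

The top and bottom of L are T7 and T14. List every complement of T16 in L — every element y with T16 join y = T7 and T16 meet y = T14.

T12, T15, T5

Need y with T16 ∨ y = T7 and T16 ∧ y = T14.
Checking each element gives: T12, T15, T5.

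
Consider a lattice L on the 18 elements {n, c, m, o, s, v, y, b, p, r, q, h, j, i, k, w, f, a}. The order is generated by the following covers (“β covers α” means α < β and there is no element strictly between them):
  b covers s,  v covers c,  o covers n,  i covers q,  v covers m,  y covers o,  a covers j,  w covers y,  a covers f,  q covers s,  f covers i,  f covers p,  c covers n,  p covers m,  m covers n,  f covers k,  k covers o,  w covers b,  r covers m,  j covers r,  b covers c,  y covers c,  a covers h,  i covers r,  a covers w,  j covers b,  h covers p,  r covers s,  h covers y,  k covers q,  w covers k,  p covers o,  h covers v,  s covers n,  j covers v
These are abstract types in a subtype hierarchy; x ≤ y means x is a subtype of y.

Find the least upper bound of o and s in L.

k

Common upper bounds of {o, s}: a, f, k, w.
The least among these is k.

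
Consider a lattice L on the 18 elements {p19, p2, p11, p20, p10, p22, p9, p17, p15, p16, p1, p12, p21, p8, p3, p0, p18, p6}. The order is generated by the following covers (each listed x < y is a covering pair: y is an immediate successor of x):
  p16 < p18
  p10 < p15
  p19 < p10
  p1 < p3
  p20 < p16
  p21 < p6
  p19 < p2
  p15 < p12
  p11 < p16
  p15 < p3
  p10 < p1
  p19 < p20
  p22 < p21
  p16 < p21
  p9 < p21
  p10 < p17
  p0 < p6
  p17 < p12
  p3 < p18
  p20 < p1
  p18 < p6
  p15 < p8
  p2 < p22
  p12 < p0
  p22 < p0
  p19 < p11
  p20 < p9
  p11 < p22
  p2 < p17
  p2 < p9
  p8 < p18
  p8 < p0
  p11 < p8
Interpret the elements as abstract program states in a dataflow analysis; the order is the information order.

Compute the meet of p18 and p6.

Common lower bounds of {p18, p6}: p1, p10, p11, p15, p16, p18, p19, p20, p3, p8.
The greatest among these is p18.

p18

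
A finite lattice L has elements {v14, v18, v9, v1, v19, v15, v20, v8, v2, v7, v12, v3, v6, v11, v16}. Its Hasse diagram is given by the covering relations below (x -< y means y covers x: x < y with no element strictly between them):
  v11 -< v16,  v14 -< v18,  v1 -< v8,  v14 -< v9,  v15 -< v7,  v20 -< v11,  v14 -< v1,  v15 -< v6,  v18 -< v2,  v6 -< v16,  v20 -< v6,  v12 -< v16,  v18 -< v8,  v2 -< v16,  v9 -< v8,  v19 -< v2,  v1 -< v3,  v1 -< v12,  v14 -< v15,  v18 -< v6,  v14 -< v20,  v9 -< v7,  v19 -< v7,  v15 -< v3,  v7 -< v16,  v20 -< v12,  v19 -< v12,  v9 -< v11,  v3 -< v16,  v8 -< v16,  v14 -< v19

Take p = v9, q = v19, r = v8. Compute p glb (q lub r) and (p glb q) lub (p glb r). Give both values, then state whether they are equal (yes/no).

q lub r = v16, so p glb (q lub r) = v9 glb v16 = v9.
p glb q = v14 and p glb r = v9, so (p glb q) lub (p glb r) = v14 lub v9 = v9.
Equal: yes.

v9; v9; yes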